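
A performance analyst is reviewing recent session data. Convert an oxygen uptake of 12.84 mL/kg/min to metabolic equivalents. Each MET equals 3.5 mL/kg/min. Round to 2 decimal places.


One MET = 3.5 mL/kg/min
Number of METs = 12.84 / 3.5
= 3.67 METs

3.67 METs


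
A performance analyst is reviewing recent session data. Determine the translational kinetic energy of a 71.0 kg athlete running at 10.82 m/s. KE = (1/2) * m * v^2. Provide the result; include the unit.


KE = 0.5 * m * v^2
= 0.5 * 71.0 * 10.82^2
= 0.5 * 71.0 * 117.0724
= 4156.07 J

4156.07 J


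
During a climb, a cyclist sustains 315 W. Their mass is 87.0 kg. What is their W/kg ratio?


Power-to-weight = 315 W / 87.0 kg
= 3.621 W/kg

3.621 W/kg


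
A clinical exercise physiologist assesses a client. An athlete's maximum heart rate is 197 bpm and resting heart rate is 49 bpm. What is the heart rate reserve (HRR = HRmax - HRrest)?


HRR = HRmax - HRrest
= 197 - 49
= 148 bpm

148 bpm


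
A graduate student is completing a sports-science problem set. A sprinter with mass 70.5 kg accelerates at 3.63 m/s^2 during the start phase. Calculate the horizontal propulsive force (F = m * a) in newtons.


F = m * a
= 70.5 * 3.63
= 255.92 N

255.92 N


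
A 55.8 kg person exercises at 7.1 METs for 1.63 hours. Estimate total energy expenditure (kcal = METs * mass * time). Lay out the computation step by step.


Energy = METs * mass(kg) * time(h)
= 7.1 * 55.8 * 1.63
= 645.77 kcal

645.77 kcal


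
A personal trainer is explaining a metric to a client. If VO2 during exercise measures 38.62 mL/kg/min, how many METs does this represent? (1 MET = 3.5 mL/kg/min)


METs = VO2 / 3.5 = 38.62 / 3.5 = 11.03

11.03 METs


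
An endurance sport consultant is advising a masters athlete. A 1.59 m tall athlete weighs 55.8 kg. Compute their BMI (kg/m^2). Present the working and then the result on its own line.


height^2 = 2.5281 m^2
BMI = 55.8 / 2.5281 = 22.07 kg/m^2

22.07 kg/m^2


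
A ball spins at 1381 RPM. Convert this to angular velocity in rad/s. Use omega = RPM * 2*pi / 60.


omega = 1381 * 2 * pi / 60
= 1381 * 6.28318531 / 60
= 8677.079 / 60
= 144.618 rad/s

144.618 rad/s


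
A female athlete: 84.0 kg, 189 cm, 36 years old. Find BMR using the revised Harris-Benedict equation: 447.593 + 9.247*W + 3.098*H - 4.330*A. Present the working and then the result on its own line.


Intercept = 447.593
Weight contribution = 9.247 * 84.0 = 776.748
Height contribution = 3.098 * 189 = 585.522
Age contribution = 4.33 * 36 = 155.88
BMR = 447.593 + 776.748 + 585.522 - 155.88
= 1653.98 kcal/day

1653.98 kcal/day


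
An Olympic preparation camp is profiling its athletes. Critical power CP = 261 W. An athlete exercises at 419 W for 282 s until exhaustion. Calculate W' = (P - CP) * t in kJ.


P - CP = 419 - 261 = 158 W
W' = 158 * 282 = 44556 J
= 44556 / 1000 = 44.556 kJ

44.556 kJ


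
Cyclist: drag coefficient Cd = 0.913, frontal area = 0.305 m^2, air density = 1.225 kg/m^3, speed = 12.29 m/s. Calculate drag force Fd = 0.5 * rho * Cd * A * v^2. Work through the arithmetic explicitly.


v^2 = 12.29^2 = 151.0441
Fd = 0.5 * 1.225 * 0.913 * 0.305 * 151.0441
= 25.762 N

25.762 N


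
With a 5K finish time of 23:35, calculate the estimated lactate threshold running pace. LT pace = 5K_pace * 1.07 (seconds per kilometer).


Race duration = 1415 s for 5 km
Average pace = 1415 / 5 = 283.0 s/km
LT pace = 283.0 * 1.07
= 302.81 s/km

302.81 s/km


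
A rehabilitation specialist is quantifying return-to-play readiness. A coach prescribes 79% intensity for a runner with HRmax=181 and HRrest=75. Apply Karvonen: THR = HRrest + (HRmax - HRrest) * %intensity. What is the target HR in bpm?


Heart rate reserve = 181 - 75 = 106
Intensity fraction = 79 / 100 = 0.79
THR = 75 + 106 * 0.79 = 158.74 bpm

158.74 bpm


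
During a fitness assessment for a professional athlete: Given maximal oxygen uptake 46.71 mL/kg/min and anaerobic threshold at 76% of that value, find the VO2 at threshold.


Percentage as decimal = 0.76
VO2 at AT = 46.71 * 0.76 = 35.5 mL/kg/min

35.5 mL/kg/min


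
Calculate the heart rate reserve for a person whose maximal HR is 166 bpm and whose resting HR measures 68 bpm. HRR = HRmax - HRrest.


HRmax = 166 bpm
HRrest = 68 bpm
HRR = 166 - 68 = 98 bpm

98 bpm


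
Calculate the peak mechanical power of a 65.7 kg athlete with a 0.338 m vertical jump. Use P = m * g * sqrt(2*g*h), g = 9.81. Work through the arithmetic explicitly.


First, sqrt(2gh) = sqrt(2 * 9.81 * 0.338)
= sqrt(6.63156) = 2.575182 m/s
Power = 65.7 * 9.81 * 2.575182 = 1659.75 W

1659.75 W


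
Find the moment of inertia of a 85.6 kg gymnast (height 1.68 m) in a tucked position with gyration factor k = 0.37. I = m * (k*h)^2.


Radius of gyration = 0.37 * 1.68 = 0.6216 m
I = 85.6 * 0.6216^2
= 85.6 * 0.386387
= 33.075 kg*m^2

33.075 kg*m^2


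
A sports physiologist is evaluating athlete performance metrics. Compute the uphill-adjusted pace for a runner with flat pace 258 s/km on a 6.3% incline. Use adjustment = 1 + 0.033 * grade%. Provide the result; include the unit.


Adjustment factor = 1 + 0.033 * 6.3 = 1.2079
Grade-adjusted pace = 258 * 1.2079 = 311.64 s/km

311.64 s/km


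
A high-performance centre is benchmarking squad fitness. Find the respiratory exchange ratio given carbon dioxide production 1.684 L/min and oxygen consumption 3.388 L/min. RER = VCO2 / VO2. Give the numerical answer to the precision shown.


VCO2 = 1.684 L/min
VO2 = 3.388 L/min
RER = 1.684 / 3.388 = 0.497

0.497


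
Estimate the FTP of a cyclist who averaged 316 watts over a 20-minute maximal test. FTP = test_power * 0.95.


FTP = 316 * 0.95 = 300.2 W

300.2 W


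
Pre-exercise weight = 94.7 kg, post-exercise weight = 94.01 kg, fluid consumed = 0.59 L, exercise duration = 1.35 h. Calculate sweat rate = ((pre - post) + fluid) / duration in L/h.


Weight loss = 94.7 - 94.01 = 0.69 kg (approx L)
Total sweat = 0.69 + 0.59 = 1.28 L
Sweat rate = 1.28 / 1.35 = 0.948 L/h

0.948 L/h


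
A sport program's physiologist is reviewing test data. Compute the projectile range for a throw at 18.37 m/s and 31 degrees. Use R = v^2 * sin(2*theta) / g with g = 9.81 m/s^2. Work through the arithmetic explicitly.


Two times the angle = 62 degrees
sin(62) = 0.882948
R = 337.4569 * 0.882948 / 9.81 = 30.373 m

30.373 m


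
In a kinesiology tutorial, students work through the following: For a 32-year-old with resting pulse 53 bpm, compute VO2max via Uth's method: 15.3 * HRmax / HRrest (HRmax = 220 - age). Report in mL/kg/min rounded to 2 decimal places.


Step 1: HRmax = 220 - 32 = 188 bpm
Step 2: Ratio = 188 / 53 = 3.5472
Step 3: VO2max = 15.3 * 3.5472 = 54.27 mL/kg/min

54.27 mL/kg/min


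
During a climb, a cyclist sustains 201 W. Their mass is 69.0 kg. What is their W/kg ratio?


Power-to-weight = 201 W / 69.0 kg
= 2.913 W/kg

2.913 W/kg


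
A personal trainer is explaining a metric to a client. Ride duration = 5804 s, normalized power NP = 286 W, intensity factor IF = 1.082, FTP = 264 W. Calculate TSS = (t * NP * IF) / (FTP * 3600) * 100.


Numerator = 5804 * 286 * 1.082 = 1796059.408
Denominator = 264 * 3600 = 950400
TSS = 1796059.408 / 950400 * 100
= 188.98

188.98 TSS


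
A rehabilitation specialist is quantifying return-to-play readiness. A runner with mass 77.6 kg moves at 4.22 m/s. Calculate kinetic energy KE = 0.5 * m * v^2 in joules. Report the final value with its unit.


v^2 = 4.22^2 = 17.8084
KE = 0.5 * 77.6 * 17.8084
= 690.97 J

690.97 J


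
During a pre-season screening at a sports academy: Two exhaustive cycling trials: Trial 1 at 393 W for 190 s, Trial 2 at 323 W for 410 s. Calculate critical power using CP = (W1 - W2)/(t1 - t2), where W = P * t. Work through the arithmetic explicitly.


W1 = 393 * 190 = 74670 J
W2 = 323 * 410 = 132430 J
CP = (74670 - 132430) / (190 - 410)
= -57760 / -220
= 262.55 W

262.55 W


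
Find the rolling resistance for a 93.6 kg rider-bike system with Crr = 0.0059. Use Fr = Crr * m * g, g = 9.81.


m * g = 93.6 * 9.81 = 918.216 N
Fr = 0.0059 * 918.216 = 5.417 N

5.417 N


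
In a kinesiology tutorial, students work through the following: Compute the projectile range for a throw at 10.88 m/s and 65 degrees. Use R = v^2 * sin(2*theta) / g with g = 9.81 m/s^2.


Two times the angle = 130 degrees
sin(130) = 0.766044
R = 118.3744 * 0.766044 / 9.81 = 9.244 m

9.244 m


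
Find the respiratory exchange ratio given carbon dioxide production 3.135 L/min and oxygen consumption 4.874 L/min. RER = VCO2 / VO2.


VCO2 = 3.135 L/min
VO2 = 4.874 L/min
RER = 3.135 / 4.874 = 0.6432

0.6432


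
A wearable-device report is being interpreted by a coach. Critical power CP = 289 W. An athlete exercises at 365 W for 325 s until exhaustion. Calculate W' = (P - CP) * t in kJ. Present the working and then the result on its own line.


P - CP = 365 - 289 = 76 W
W' = 76 * 325 = 24700 J
= 24700 / 1000 = 24.7 kJ

24.7 kJ


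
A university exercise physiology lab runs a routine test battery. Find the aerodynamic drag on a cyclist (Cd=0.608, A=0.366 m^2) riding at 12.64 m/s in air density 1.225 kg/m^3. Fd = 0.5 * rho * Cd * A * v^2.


Fd = 0.5 * 1.225 * 0.608 * 0.366 * 12.64^2
= 0.5 * 1.225 * 0.608 * 0.366 * 159.7696
= 21.776 N

21.776 N


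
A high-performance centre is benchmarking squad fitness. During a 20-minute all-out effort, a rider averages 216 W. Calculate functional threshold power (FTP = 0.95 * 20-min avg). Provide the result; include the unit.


FTP = 0.95 * 216
= 205.2 W

205.2 W


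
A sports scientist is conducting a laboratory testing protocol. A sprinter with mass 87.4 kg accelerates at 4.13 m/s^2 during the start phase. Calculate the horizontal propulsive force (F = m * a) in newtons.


F = m * a
= 87.4 * 4.13
= 360.96 N

360.96 N


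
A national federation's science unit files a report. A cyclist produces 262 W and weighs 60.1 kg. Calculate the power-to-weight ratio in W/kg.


P/W = power / mass
= 262 / 60.1
= 4.359 W/kg

4.359 W/kg


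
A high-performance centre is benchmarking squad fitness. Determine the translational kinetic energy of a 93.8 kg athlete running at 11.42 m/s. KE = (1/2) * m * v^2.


KE = 0.5 * m * v^2
= 0.5 * 93.8 * 11.42^2
= 0.5 * 93.8 * 130.4164
= 6116.53 J

6116.53 J


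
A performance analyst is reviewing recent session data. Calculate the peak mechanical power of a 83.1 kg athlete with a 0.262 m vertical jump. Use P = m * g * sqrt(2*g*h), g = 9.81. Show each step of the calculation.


First, sqrt(2gh) = sqrt(2 * 9.81 * 0.262)
= sqrt(5.14044) = 2.267254 m/s
Power = 83.1 * 9.81 * 2.267254 = 1848.29 W

1848.29 W


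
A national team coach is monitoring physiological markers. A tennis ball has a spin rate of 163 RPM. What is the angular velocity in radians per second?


Convert RPM to rad/s: multiply by 2*pi and divide by 60
omega = 163 * 2 * pi / 60
= 17.069 rad/s

17.069 rad/s


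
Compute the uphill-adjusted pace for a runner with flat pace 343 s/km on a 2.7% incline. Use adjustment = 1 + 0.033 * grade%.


Adjustment factor = 1 + 0.033 * 2.7 = 1.0891
Grade-adjusted pace = 343 * 1.0891 = 373.56 s/km

373.56 s/km


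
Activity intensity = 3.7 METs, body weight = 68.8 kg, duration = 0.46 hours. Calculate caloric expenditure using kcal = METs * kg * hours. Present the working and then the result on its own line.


kcal = 3.7 * 68.8 * 0.46
= 254.56 * 0.46
= 117.1 kcal

117.1 kcal


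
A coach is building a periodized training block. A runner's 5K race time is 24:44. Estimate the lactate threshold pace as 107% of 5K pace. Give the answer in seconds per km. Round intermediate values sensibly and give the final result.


Total race time = 24*60 + 44 = 1484 seconds
5K pace = 1484 / 5 = 296.8 sec/km
LT pace = 296.8 * 1.07 = 317.58 sec/km

317.58 s/km


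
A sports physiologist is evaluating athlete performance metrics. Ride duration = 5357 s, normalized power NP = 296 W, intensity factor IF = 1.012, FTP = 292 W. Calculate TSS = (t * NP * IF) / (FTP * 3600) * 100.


Numerator = 5357 * 296 * 1.012 = 1604700.064
Denominator = 292 * 3600 = 1051200
TSS = 1604700.064 / 1051200 * 100
= 152.65

152.65 TSS


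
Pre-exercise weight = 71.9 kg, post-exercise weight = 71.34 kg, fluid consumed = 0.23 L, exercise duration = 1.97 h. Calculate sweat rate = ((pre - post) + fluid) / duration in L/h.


Weight loss = 71.9 - 71.34 = 0.56 kg (approx L)
Total sweat = 0.56 + 0.23 = 0.79 L
Sweat rate = 0.79 / 1.97 = 0.401 L/h

0.401 L/h


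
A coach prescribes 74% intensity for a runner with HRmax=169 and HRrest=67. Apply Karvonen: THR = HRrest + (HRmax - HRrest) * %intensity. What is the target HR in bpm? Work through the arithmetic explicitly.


Heart rate reserve = 169 - 67 = 102
Intensity fraction = 74 / 100 = 0.74
THR = 67 + 102 * 0.74 = 142.48 bpm

142.48 bpm


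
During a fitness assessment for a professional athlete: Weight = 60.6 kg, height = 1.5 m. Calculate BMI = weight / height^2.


height^2 = 1.5^2 = 2.25
BMI = 60.6 / 2.25 = 26.93 kg/m^2

26.93 kg/m^2


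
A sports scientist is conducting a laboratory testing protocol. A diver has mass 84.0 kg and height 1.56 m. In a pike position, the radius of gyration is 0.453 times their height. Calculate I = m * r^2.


r = 0.453 * 1.56 = 0.70668 m
I = m * r^2 = 84.0 * 0.499397 = 41.949 kg*m^2

41.949 kg*m^2


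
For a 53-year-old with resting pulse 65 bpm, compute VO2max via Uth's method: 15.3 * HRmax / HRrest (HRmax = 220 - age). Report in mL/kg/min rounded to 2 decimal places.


Step 1: HRmax = 220 - 53 = 167 bpm
Step 2: Ratio = 167 / 65 = 2.5692
Step 3: VO2max = 15.3 * 2.5692 = 39.31 mL/kg/min

39.31 mL/kg/min


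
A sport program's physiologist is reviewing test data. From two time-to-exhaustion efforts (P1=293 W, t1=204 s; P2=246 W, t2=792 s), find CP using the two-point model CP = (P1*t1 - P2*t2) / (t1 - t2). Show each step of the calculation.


Work in trial 1 = 59772 J
Work in trial 2 = 194832 J
Delta work = -135060 J
Delta time = -588 s
CP = -135060 / -588 = 229.69 W

229.69 W


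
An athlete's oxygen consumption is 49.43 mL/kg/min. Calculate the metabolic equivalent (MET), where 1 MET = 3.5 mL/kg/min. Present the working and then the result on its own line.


MET = VO2 / 3.5
= 49.43 / 3.5
= 14.12 METs

14.12 METs


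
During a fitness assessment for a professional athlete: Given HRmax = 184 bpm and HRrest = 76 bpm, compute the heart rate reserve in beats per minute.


Heart rate reserve = maximum HR minus resting HR
HRR = 184 - 76 = 108 bpm

108 bpm


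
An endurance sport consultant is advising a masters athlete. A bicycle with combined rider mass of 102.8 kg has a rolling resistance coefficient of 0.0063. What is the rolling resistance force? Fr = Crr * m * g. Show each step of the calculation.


Fr = 0.0063 * 102.8 * 9.81
= 0.64764 * 9.81
= 6.353 N

6.353 N


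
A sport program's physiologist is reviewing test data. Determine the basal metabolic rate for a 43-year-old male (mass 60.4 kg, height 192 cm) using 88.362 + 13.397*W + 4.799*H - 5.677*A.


BMR = 88.362 + 13.397*60.4 + 4.799*192 - 5.677*43
= 1574.84 kcal/day

1574.84 kcal/day


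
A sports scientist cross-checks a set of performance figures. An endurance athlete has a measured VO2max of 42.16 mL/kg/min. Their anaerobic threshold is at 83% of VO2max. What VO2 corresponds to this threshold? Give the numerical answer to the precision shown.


Anaerobic threshold VO2 = VO2max * 83%
= 42.16 * 0.83
= 34.99 mL/kg/min

34.99 mL/kg/min


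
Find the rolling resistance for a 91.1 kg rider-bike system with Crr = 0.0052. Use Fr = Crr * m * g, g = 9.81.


m * g = 91.1 * 9.81 = 893.691 N
Fr = 0.0052 * 893.691 = 4.647 N

4.647 N


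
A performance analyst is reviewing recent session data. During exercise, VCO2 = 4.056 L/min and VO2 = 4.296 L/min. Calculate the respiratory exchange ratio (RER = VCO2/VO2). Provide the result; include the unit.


RER = VCO2 / VO2
= 4.056 / 4.296
= 0.9441

0.9441


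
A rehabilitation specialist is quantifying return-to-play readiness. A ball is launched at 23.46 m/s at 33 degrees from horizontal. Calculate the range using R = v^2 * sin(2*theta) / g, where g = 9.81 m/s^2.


sin(2 * 33) = sin(66) = 0.913545
v^2 = 23.46^2 = 550.3716
R = 550.3716 * 0.913545 / 9.81
= 51.253 m

51.253 m


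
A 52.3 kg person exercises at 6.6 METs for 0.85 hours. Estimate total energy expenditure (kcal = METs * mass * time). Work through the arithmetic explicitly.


Energy = METs * mass(kg) * time(h)
= 6.6 * 52.3 * 0.85
= 293.4 kcal

293.4 kcal


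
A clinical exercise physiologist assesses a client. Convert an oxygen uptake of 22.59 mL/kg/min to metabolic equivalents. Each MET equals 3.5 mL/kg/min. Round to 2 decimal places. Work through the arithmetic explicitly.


One MET = 3.5 mL/kg/min
Number of METs = 22.59 / 3.5
= 6.45 METs

6.45 METs


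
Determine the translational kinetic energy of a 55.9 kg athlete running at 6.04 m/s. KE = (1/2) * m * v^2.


KE = 0.5 * m * v^2
= 0.5 * 55.9 * 6.04^2
= 0.5 * 55.9 * 36.4816
= 1019.66 J

1019.66 J


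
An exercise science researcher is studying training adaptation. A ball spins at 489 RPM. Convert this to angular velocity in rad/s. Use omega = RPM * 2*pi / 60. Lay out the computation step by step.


omega = 489 * 2 * pi / 60
= 489 * 6.28318531 / 60
= 3072.478 / 60
= 51.208 rad/s

51.208 rad/s


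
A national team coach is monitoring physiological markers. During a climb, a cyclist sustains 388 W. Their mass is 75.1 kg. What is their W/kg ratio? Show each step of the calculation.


Power-to-weight = 388 W / 75.1 kg
= 5.166 W/kg

5.166 W/kg


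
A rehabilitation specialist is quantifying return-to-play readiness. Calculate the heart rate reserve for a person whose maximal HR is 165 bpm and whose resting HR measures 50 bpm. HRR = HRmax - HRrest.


HRmax = 165 bpm
HRrest = 50 bpm
HRR = 165 - 50 = 115 bpm

115 bpm


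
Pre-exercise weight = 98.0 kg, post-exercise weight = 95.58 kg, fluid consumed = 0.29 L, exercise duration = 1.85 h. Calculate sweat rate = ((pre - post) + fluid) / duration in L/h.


Weight loss = 98.0 - 95.58 = 2.42 kg (approx L)
Total sweat = 2.42 + 0.29 = 2.71 L
Sweat rate = 2.71 / 1.85 = 1.465 L/h

1.465 L/h


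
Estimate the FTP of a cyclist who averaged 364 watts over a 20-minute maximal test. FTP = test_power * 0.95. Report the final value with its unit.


FTP = 364 * 0.95 = 345.8 W

345.8 W


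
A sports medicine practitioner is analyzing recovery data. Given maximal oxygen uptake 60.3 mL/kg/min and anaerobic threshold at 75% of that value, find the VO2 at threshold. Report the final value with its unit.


Percentage as decimal = 0.75
VO2 at AT = 60.3 * 0.75 = 45.23 mL/kg/min

45.23 mL/kg/min


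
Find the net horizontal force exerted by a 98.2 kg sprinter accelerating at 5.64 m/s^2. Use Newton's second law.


Newton's second law: F = m * a
F = 98.2 * 5.64 = 553.85 N

553.85 N


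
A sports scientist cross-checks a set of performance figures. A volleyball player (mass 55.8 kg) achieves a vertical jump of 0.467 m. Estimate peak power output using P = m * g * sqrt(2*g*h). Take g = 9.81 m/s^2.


2 * g * h = 2 * 9.81 * 0.467 = 9.16254
sqrt(9.16254) = 3.026969 m/s
P = 55.8 * 9.81 * 3.026969 = 1656.96 W

1656.96 W


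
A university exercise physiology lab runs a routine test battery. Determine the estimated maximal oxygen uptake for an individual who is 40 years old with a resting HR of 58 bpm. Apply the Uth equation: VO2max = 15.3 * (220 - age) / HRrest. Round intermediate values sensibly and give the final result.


HRmax = 220 - 40 = 180
VO2max = 15.3 * (180 / 58)
= 15.3 * 3.1034
= 47.48 mL/kg/min

47.48 mL/kg/min


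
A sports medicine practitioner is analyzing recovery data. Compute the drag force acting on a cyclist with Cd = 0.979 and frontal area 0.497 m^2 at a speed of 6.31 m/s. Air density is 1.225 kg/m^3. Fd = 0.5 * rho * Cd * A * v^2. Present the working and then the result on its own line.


Step 1: v^2 = 39.8161
Step 2: Fd = 0.5 * 1.225 * 0.979 * 0.497 * 39.8161
= 11.866 N

11.866 N


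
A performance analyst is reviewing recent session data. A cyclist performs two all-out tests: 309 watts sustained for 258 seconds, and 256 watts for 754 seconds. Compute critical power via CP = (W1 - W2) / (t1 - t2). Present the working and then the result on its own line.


W1 = P1 * t1 = 309 * 258 = 79722 J
W2 = P2 * t2 = 256 * 754 = 193024 J
CP = (79722 - 193024) / (258 - 754)
= 228.43 W

228.43 W


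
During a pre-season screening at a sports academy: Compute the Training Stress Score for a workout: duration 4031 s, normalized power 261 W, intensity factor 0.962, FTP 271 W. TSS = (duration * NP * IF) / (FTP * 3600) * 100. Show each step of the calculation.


Product = 4031 * 261 * 0.962 = 1012111.542
Base = 271 * 3600 = 975600
TSS = 1012111.542 / 975600 * 100 = 103.74

103.74 TSS


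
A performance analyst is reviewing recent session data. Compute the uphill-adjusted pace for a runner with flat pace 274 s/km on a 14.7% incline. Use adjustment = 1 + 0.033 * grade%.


Adjustment factor = 1 + 0.033 * 14.7 = 1.4851
Grade-adjusted pace = 274 * 1.4851 = 406.92 s/km

406.92 s/km


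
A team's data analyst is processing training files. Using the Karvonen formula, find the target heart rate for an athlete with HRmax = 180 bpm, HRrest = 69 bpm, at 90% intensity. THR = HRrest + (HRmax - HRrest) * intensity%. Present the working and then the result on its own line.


HRR = 180 - 69 = 111
THR = 69 + 111 * 0.9
= 69 + 99.9
= 168.9 bpm

168.9 bpm


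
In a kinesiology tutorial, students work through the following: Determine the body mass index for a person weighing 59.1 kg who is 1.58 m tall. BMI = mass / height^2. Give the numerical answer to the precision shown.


BMI = mass / height^2
= 59.1 / 1.58^2
= 59.1 / 2.4964
= 23.67 kg/m^2

23.67 kg/m^2


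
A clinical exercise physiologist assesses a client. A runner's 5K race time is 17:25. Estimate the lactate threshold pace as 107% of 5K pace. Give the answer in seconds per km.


Total race time = 17*60 + 25 = 1045 seconds
5K pace = 1045 / 5 = 209.0 sec/km
LT pace = 209.0 * 1.07 = 223.63 sec/km

223.63 s/km


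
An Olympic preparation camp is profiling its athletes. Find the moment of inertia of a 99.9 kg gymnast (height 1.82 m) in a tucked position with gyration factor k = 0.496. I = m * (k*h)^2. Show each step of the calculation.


Radius of gyration = 0.496 * 1.82 = 0.90272 m
I = 99.9 * 0.90272^2
= 99.9 * 0.814903
= 81.409 kg*m^2

81.409 kg*m^2


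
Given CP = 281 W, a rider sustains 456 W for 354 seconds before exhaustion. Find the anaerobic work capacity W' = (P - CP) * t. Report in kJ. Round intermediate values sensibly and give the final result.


Excess power = 456 - 281 = 175 W
Work above CP = 175 * 354 = 61950 J
W' = 61.95 kJ

61.95 kJ


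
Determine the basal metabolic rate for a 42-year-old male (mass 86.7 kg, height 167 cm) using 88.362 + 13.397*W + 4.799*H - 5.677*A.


BMR = 88.362 + 13.397*86.7 + 4.799*167 - 5.677*42
= 1812.88 kcal/day

1812.88 kcal/day


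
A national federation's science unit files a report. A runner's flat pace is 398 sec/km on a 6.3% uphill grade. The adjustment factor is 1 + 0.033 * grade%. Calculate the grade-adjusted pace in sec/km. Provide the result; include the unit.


Factor = 1 + 0.033 * 6.3 = 1.2079
Adjusted pace = 398 * 1.2079
= 480.74 sec/km

480.74 s/km


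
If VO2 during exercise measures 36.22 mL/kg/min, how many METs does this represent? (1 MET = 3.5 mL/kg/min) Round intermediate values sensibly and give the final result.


METs = VO2 / 3.5 = 36.22 / 3.5 = 10.35

10.35 METs


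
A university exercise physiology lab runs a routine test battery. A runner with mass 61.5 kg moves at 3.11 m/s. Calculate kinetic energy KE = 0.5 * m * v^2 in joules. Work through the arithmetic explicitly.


v^2 = 3.11^2 = 9.6721
KE = 0.5 * 61.5 * 9.6721
= 297.42 J

297.42 J


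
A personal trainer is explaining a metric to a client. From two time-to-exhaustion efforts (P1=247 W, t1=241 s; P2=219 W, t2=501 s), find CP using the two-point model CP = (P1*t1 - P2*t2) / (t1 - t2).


Work in trial 1 = 59527 J
Work in trial 2 = 109719 J
Delta work = -50192 J
Delta time = -260 s
CP = -50192 / -260 = 193.05 W

193.05 W


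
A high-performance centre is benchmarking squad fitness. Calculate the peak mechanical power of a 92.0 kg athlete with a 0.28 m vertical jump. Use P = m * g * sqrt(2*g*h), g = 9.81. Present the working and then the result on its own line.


First, sqrt(2gh) = sqrt(2 * 9.81 * 0.28)
= sqrt(5.4936) = 2.343843 m/s
Power = 92.0 * 9.81 * 2.343843 = 2115.37 W

2115.37 W


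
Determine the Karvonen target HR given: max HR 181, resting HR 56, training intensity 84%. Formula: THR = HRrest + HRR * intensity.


HRR = HRmax - HRrest = 181 - 56 = 125
THR = 56 + 125 * 0.84
= 161.0 bpm

161.0 bpm


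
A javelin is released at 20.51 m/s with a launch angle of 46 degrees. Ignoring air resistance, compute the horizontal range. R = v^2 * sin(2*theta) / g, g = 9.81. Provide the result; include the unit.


Launch speed squared = 420.6601
sin(2 * 46 deg) = 0.999391
Range = 420.6601 * 0.999391 / 9.81
= 42.855 m

42.855 m


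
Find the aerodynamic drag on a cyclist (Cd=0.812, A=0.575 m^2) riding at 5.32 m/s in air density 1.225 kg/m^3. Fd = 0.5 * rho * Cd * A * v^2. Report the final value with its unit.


Fd = 0.5 * 1.225 * 0.812 * 0.575 * 5.32^2
= 0.5 * 1.225 * 0.812 * 0.575 * 28.3024
= 8.094 N

8.094 N


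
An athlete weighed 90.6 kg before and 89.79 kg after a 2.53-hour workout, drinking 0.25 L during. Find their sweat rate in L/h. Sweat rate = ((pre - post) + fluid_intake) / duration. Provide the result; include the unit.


Body mass change = 0.81 kg
Total sweat loss = 0.81 + 0.25 = 1.06 L
Rate = 1.06 / 2.53 = 0.419 L/h

0.419 L/h


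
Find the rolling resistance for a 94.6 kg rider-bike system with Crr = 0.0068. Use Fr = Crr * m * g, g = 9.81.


m * g = 94.6 * 9.81 = 928.026 N
Fr = 0.0068 * 928.026 = 6.311 N

6.311 N


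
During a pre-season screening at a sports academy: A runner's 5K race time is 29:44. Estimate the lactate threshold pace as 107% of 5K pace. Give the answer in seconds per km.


Total race time = 29*60 + 44 = 1784 seconds
5K pace = 1784 / 5 = 356.8 sec/km
LT pace = 356.8 * 1.07 = 381.78 sec/km

381.78 s/km


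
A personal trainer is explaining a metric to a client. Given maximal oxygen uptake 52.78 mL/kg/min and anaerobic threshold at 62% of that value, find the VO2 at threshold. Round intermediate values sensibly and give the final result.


Percentage as decimal = 0.62
VO2 at AT = 52.78 * 0.62 = 32.72 mL/kg/min

32.72 mL/kg/min


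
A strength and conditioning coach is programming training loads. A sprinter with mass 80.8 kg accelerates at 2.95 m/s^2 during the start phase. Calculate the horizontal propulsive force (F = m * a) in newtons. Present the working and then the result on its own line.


F = m * a
= 80.8 * 2.95
= 238.36 N

238.36 N


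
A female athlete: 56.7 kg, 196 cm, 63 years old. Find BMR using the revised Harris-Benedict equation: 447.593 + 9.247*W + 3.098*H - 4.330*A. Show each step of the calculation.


Intercept = 447.593
Weight contribution = 9.247 * 56.7 = 524.3049
Height contribution = 3.098 * 196 = 607.208
Age contribution = 4.33 * 63 = 272.79
BMR = 447.593 + 524.3049 + 607.208 - 272.79
= 1306.32 kcal/day

1306.32 kcal/day


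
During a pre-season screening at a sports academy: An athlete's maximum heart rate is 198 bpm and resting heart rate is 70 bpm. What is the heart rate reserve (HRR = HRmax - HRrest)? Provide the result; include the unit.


HRR = HRmax - HRrest
= 198 - 70
= 128 bpm

128 bpm


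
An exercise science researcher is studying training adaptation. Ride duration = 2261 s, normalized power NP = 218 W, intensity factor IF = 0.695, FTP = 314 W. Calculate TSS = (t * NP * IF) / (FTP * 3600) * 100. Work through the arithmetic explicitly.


Numerator = 2261 * 218 * 0.695 = 342564.11
Denominator = 314 * 3600 = 1130400
TSS = 342564.11 / 1130400 * 100
= 30.3

30.3 TSS


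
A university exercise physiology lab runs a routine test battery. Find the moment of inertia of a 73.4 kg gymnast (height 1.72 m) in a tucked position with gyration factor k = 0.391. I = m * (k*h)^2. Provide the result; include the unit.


Radius of gyration = 0.391 * 1.72 = 0.67252 m
I = 73.4 * 0.67252^2
= 73.4 * 0.452283
= 33.198 kg*m^2

33.198 kg*m^2


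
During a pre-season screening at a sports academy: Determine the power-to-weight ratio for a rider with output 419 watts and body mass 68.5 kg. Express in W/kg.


P/W = 419 / 68.5 = 6.117 W/kg

6.117 W/kg


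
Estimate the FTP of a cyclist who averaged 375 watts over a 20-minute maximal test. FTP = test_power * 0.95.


FTP = 375 * 0.95 = 356.25 W

356.25 W


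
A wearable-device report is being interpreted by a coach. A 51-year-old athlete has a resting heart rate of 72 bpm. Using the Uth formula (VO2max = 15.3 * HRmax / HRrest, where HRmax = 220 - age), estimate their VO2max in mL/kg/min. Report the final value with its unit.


HRmax = 220 - 51 = 169 bpm
Ratio = HRmax / HRrest = 169 / 72 = 2.3472
VO2max = 15.3 * 2.3472 = 35.91 mL/kg/min

35.91 mL/kg/min


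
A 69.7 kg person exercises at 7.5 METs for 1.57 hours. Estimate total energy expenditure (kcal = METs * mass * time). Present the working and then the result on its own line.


Energy = METs * mass(kg) * time(h)
= 7.5 * 69.7 * 1.57
= 820.72 kcal

820.72 kcal


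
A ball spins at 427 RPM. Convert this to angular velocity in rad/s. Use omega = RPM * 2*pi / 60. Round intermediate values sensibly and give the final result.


omega = 427 * 2 * pi / 60
= 427 * 6.28318531 / 60
= 2682.92 / 60
= 44.715 rad/s

44.715 rad/s


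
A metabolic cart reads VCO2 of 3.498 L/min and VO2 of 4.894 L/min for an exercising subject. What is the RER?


RER = VCO2 / VO2 = 3.498 / 4.894 = 0.7148

0.7148


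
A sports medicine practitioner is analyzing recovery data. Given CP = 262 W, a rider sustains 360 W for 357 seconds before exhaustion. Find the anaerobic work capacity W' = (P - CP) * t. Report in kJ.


Excess power = 360 - 262 = 98 W
Work above CP = 98 * 357 = 34986 J
W' = 34.986 kJ

34.986 kJ


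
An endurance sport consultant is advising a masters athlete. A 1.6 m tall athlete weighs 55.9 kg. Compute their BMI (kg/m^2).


height^2 = 2.56 m^2
BMI = 55.9 / 2.56 = 21.84 kg/m^2

21.84 kg/m^2


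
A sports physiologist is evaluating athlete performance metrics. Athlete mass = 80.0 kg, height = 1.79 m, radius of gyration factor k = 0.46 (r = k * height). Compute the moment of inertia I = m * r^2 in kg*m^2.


r = k * height = 0.46 * 1.79 = 0.8234 m
r^2 = 0.8234^2 = 0.677988
I = 80.0 * 0.677988 = 54.239 kg*m^2

54.239 kg*m^2


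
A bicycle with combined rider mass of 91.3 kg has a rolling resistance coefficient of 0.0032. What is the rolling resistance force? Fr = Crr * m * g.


Fr = 0.0032 * 91.3 * 9.81
= 0.29216 * 9.81
= 2.866 N

2.866 N


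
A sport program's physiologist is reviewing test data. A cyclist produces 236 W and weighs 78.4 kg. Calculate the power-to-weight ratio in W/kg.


P/W = power / mass
= 236 / 78.4
= 3.01 W/kg

3.01 W/kg


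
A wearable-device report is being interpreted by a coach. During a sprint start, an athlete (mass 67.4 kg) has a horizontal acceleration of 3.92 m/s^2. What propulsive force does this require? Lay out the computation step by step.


Propulsive force = mass * acceleration
= 67.4 kg * 3.92 m/s^2
= 264.21 N

264.21 N


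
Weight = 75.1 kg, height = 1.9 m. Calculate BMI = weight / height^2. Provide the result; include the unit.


height^2 = 1.9^2 = 3.61
BMI = 75.1 / 3.61 = 20.8 kg/m^2

20.8 kg/m^2


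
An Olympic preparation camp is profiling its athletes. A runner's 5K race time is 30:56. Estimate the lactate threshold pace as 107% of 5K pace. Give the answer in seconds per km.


Total race time = 30*60 + 56 = 1856 seconds
5K pace = 1856 / 5 = 371.2 sec/km
LT pace = 371.2 * 1.07 = 397.18 sec/km

397.18 s/km


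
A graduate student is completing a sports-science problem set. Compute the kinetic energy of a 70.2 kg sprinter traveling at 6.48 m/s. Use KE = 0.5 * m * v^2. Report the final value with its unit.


Velocity squared = 41.9904
KE = 0.5 * 70.2 * 41.9904 = 1473.86 J

1473.86 J


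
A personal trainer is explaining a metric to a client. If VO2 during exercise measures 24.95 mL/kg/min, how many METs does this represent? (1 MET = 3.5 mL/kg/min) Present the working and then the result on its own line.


METs = VO2 / 3.5 = 24.95 / 3.5 = 7.13

7.13 METs


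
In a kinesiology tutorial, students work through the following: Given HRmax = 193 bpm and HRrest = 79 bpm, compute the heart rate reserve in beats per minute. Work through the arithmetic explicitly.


Heart rate reserve = maximum HR minus resting HR
HRR = 193 - 79 = 114 bpm

114 bpm


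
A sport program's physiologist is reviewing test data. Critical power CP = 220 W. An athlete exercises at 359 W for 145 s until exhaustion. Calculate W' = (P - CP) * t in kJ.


P - CP = 359 - 220 = 139 W
W' = 139 * 145 = 20155 J
= 20155 / 1000 = 20.155 kJ

20.155 kJ


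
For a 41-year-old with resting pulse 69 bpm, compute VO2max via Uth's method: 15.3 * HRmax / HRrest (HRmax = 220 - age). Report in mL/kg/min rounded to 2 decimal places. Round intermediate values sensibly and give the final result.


Step 1: HRmax = 220 - 41 = 179 bpm
Step 2: Ratio = 179 / 69 = 2.5942
Step 3: VO2max = 15.3 * 2.5942 = 39.69 mL/kg/min

39.69 mL/kg/min


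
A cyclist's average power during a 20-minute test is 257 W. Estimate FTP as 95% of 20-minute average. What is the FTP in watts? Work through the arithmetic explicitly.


FTP = 20-min power * 0.95
= 257 * 0.95
= 244.15 W

244.15 W


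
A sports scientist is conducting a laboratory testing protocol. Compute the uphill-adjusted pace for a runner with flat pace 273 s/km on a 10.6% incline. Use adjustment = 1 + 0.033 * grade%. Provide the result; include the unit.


Adjustment factor = 1 + 0.033 * 10.6 = 1.3498
Grade-adjusted pace = 273 * 1.3498 = 368.5 s/km

368.5 s/km


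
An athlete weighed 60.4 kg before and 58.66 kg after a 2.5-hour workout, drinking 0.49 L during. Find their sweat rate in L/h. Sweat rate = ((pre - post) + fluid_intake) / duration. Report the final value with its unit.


Body mass change = 1.74 kg
Total sweat loss = 1.74 + 0.49 = 2.23 L
Rate = 2.23 / 2.5 = 0.892 L/h

0.892 L/h


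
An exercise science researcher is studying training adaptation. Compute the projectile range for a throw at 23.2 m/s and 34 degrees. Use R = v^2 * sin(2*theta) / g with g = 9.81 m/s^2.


Two times the angle = 68 degrees
sin(68) = 0.927184
R = 538.24 * 0.927184 / 9.81 = 50.871 m

50.871 m


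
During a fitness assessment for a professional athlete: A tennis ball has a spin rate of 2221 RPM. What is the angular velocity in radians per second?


Convert RPM to rad/s: multiply by 2*pi and divide by 60
omega = 2221 * 2 * pi / 60
= 232.583 rad/s

232.583 rad/s


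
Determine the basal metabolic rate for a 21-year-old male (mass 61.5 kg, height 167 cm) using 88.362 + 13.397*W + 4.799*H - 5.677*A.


BMR = 88.362 + 13.397*61.5 + 4.799*167 - 5.677*21
= 1594.49 kcal/day

1594.49 kcal/day


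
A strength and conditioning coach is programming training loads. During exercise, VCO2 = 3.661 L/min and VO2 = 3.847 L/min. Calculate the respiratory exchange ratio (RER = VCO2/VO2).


RER = VCO2 / VO2
= 3.661 / 3.847
= 0.9517

0.9517


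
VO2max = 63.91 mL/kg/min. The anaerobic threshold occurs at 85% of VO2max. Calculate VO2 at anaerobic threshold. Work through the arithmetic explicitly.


AT fraction = 85 / 100 = 0.85
AT VO2 = 63.91 * 0.85
= 54.32 mL/kg/min

54.32 mL/kg/min


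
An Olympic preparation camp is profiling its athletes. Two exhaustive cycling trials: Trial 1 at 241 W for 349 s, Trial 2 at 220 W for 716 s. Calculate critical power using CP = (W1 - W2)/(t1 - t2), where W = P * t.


W1 = 241 * 349 = 84109 J
W2 = 220 * 716 = 157520 J
CP = (84109 - 157520) / (349 - 716)
= -73411 / -367
= 200.03 W

200.03 W


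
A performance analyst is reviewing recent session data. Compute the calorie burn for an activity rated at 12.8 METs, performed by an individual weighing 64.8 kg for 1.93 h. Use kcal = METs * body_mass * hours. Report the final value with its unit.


Product of METs and mass = 12.8 * 64.8 = 829.44
Total kcal = 829.44 * 1.93 = 1600.82 kcal

1600.82 kcal


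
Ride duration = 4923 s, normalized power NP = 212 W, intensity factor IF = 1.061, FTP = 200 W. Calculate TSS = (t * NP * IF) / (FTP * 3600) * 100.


Numerator = 4923 * 212 * 1.061 = 1107340.236
Denominator = 200 * 3600 = 720000
TSS = 1107340.236 / 720000 * 100
= 153.8

153.8 TSS


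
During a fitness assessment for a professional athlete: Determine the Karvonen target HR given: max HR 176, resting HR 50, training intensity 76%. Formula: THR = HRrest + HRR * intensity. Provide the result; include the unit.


HRR = HRmax - HRrest = 176 - 50 = 126
THR = 50 + 126 * 0.76
= 145.76 bpm

145.76 bpm


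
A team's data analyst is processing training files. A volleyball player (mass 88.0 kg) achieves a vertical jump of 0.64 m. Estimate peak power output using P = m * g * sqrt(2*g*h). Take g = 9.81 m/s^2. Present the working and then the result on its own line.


2 * g * h = 2 * 9.81 * 0.64 = 12.5568
sqrt(12.5568) = 3.543558 m/s
P = 88.0 * 9.81 * 3.543558 = 3059.08 W

3059.08 W


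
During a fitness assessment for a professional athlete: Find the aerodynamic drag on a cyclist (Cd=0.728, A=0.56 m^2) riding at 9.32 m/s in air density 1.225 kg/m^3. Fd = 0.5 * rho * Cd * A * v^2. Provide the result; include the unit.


Fd = 0.5 * 1.225 * 0.728 * 0.56 * 9.32^2
= 0.5 * 1.225 * 0.728 * 0.56 * 86.8624
= 21.69 N

21.69 N


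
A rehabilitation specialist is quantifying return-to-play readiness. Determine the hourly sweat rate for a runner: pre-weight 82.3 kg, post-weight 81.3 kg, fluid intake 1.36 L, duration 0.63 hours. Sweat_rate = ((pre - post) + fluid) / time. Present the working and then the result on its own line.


Mass lost = 82.3 - 81.3 = 1.0 kg
Add fluid consumed: 1.0 + 1.36 = 2.36 L total sweat
Sweat rate = 2.36 / 0.63 = 3.746 L/h

3.746 L/h


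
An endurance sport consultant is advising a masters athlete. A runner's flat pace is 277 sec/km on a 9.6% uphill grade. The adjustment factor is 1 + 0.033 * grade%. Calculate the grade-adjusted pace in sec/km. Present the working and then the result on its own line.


Factor = 1 + 0.033 * 9.6 = 1.3168
Adjusted pace = 277 * 1.3168
= 364.75 sec/km

364.75 s/km


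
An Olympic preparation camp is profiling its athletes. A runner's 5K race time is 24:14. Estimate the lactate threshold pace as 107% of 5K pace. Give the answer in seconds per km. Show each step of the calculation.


Total race time = 24*60 + 14 = 1454 seconds
5K pace = 1454 / 5 = 290.8 sec/km
LT pace = 290.8 * 1.07 = 311.16 sec/km

311.16 s/km


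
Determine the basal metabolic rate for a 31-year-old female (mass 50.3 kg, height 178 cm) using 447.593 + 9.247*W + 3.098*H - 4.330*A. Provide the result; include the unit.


BMR = 447.593 + 9.247*50.3 + 3.098*178 - 4.330*31
= 1329.93 kcal/day

1329.93 kcal/day


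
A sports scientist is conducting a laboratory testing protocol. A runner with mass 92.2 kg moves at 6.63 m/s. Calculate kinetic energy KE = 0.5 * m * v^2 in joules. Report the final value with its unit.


v^2 = 6.63^2 = 43.9569
KE = 0.5 * 92.2 * 43.9569
= 2026.41 J

2026.41 J


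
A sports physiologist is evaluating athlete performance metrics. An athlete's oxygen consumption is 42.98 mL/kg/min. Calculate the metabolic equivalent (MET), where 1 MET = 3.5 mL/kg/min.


MET = VO2 / 3.5
= 42.98 / 3.5
= 12.28 METs

12.28 METs
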